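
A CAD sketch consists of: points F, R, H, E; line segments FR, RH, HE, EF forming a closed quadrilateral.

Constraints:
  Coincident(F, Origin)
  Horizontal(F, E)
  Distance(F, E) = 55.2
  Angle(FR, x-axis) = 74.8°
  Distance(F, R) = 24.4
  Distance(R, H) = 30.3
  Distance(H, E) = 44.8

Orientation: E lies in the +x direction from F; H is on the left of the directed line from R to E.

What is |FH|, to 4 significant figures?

50.62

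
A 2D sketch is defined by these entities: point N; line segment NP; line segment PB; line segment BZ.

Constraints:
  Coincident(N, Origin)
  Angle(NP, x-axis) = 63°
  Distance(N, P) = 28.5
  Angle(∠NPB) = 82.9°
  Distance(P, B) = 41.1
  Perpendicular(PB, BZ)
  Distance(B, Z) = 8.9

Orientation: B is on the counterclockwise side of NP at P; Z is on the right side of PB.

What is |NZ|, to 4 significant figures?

52.86

N is at the origin; NP runs at 63.0° with length 28.5, so P = 28.5·(cos 63.0°, sin 63.0°) = (12.94, 25.39). ∠NPB = 82.9°, so PB runs at 63.0° + (180° − 82.9°) = 160.1° from the x-axis; with |PB| = 41.1, B = P + 41.1·(cos 160.1°, sin 160.1°) = (-25.71, 39.38). PB is perpendicular to BZ; with |BZ| = 8.9 on the right of PB, Z = B + 8.9·(0.3404, 0.9403) = (-22.68, 47.75). Then |NZ| = |Z − N| = 52.86.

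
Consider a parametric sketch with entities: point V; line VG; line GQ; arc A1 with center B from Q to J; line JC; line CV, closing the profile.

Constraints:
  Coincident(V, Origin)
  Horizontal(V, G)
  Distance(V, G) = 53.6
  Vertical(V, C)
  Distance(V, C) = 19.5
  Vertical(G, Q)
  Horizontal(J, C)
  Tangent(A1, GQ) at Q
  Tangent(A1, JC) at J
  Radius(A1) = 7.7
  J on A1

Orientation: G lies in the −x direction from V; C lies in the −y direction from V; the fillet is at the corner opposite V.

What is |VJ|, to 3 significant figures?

49.9

V is at the origin; V and G share the same y with |VG| = 53.6 and G on the −x side, so G = (-53.6, 0.00). V and C share the same x with |VC| = 19.5 and C on the −y side, so C = (0.00, -19.5). The virtual corner opposite V is at (-53.6, -19.5). Tangency of A1 to GQ means the radius BQ is perpendicular to GQ and A1 meets JC tangentially, so BJ is at right angles to JC, with radius 7.7, so the center B sits 7.7 in from both sides at B = (-45.9, -11.8). That places the tangent points at Q = (-53.6, -11.8) on GQ and J = (-45.9, -19.5) on JC. Then |VJ| = |J − V| = 49.9.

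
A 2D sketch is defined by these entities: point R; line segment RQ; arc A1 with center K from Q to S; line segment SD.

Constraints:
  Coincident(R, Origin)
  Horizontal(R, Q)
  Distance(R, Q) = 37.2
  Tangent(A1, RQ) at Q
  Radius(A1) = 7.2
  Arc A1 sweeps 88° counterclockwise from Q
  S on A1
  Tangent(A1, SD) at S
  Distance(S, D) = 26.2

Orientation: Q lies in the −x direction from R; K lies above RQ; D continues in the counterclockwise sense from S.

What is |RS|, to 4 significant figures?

30.80

R is at the origin; RQ is horizontal with |RQ| = 37.2 and Q on the −x side, so Q = (-37.20, 0.000). The tangent condition forces KQ to be normal to RQ, so K = Q + (0, 7.2) = (-37.20, 7.200). On A1, Q sits at bearing -90° from K; an 88° counterclockwise sweep puts S at bearing -2°, so S = K + 7.2·(cos -2°, sin -2°) = (-30.00, 6.949). Then |RS| = |S − R| = 30.80.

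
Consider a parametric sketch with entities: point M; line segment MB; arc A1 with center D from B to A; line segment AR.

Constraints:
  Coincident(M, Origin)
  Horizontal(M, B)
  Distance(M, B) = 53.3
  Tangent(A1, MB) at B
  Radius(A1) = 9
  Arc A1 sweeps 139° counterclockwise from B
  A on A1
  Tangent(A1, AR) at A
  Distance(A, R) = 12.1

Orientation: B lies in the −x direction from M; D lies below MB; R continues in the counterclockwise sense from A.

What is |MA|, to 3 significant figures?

61.3

Tangency of A1 to MB means the radius DB is perpendicular to MB, so D = B + (0, -9) = (-53.3, -9.00). On A1, B sits at bearing 90° from D; a 139° counterclockwise sweep puts A at bearing 229°, so A = D + 9.0·(cos 229°, sin 229°) = (-59.2, -15.8). Then |MA| = |A − M| = 61.3.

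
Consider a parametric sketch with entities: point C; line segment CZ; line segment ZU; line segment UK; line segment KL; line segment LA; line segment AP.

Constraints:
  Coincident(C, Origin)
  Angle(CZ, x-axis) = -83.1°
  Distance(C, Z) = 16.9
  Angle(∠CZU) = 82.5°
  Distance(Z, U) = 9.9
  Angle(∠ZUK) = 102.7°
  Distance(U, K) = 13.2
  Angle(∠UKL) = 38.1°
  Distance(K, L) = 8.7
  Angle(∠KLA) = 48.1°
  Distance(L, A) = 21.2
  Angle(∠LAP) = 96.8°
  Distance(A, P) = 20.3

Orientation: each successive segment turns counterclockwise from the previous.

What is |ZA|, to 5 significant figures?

27.314

C is at the origin; CZ runs at -83.1° with length 16.9, so Z = (2.0303, -16.778). ∠CZU = 82.5° gives ZU at 14.400° from the x-axis; with |ZU| = 9.9, U = (11.619, -14.316). ∠ZUK = 102.7° gives UK at 91.700° from the x-axis; with |UK| = 13.2, K = (11.228, -1.1214). ∠UKL = 38.1° gives KL at -126.40° from the x-axis; with |KL| = 8.7, L = (6.0649, -8.1240). ∠KLA = 48.1° gives LA at 5.5000° from the x-axis; with |LA| = 21.2, A = (27.167, -6.0920). Then |ZA| = |A − Z| = 27.314.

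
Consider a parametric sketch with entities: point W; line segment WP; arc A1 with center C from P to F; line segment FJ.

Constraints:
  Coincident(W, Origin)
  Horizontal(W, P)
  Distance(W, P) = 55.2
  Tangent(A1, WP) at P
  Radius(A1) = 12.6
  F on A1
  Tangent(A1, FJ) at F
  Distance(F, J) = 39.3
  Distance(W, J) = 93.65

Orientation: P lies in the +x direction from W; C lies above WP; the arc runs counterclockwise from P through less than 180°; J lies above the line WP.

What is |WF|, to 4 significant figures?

67.01

Checks: |CF| = 12.60 ✓; ∠(CF, FJ) = 90.00° ✓; |FJ| = 39.30 ✓; |WJ| = 93.65 ✓.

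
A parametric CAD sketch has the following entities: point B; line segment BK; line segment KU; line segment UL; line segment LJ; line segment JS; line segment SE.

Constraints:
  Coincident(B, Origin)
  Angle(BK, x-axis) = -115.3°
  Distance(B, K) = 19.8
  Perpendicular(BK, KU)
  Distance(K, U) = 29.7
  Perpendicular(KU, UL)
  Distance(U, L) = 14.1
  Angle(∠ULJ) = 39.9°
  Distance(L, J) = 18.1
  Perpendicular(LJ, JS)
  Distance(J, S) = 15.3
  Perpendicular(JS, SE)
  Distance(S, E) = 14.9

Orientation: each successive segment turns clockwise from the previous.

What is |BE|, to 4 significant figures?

43.29

B is at the origin; BK runs at -115.3° with length 19.8, so K = (-8.462, -17.90). BK is perpendicular to KU, so KU runs at 154.7°; with |KU| = 29.7, U = (-35.31, -5.208). KU ⟂ UL, so UL runs at 64.70°; with |UL| = 14.1, L = (-29.29, 7.539). ∠ULJ = 39.9° gives LJ at -75.40° from the x-axis; with |LJ| = 18.1, J = (-24.72, -9.976). The perpendicularity gives JS at right angles to LJ, so JS runs at -165.4°; with |JS| = 15.3, S = (-39.53, -13.83). JS ⟂ SE, so SE runs at 104.6°; with |SE| = 14.9, E = (-43.29, 0.5859). Then |BE| = |E − B| = 43.29.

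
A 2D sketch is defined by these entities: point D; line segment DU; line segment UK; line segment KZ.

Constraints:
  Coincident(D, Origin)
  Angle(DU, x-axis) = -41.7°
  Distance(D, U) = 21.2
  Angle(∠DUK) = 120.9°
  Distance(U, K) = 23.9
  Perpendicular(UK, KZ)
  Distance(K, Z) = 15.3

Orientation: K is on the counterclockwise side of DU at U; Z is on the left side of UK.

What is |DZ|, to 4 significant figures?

34.91

D is at the origin; DU runs at -41.7° with length 21.2, so U = 21.2·(cos -41.7°, sin -41.7°) = (15.83, -14.10). ∠DUK = 120.9°, so UK runs at -41.7° + (180° − 120.9°) = 17.40° from the x-axis; with |UK| = 23.9, K = U + 23.9·(cos 17.40°, sin 17.40°) = (38.64, -6.956). UK is perpendicular to KZ; with |KZ| = 15.3 on the left of UK, Z = K + 15.3·(-0.2990, 0.9542) = (34.06, 7.644). Then |DZ| = |Z − D| = 34.91.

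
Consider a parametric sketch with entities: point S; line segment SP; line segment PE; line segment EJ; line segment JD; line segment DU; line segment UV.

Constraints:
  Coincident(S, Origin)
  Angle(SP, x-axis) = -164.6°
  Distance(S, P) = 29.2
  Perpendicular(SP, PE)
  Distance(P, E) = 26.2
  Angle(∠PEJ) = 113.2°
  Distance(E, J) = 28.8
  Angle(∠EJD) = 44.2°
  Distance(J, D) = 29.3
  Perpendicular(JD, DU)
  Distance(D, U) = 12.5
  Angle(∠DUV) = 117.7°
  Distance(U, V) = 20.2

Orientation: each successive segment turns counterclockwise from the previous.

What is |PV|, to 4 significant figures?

35.47

JD ⟂ DU, so DU runs at -142.0°; with |DU| = 12.5, U = (-20.55, -21.53). ∠DUV = 117.7° gives UV at -79.70° from the x-axis; with |UV| = 20.2, V = (-16.94, -41.40). Then |PV| = |V − P| = 35.47.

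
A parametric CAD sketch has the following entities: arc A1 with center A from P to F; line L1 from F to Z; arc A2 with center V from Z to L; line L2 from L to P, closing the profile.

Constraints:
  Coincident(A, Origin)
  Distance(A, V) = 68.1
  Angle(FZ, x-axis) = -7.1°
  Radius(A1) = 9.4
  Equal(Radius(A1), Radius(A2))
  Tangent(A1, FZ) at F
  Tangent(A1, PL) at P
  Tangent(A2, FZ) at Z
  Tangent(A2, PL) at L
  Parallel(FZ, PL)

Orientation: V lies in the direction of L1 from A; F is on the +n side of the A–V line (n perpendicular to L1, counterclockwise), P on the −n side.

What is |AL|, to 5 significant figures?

68.746

The slot axis is L1's direction at -7.1°, so u = (cos -7.1°, sin -7.1°) = (0.99233, -0.12360) and n = (−sin -7.1°, cos -7.1°) = (0.12360, 0.99233). A is at the origin and V lies 68.1 along u from A, so V = 68.1·u = (67.578, -8.4173). Tangency of A1 to both parallel lines with radius 9.4 puts F and P at A ± 9.4·n: F = (1.1619, 9.3279), P = (-1.1619, -9.3279). Equal radii place Z and L the same way about V: Z = V + 9.4·n = (68.740, 0.91066), L = V − 9.4·n = (66.416, -17.745). Then |AL| = |L − A| = 68.746.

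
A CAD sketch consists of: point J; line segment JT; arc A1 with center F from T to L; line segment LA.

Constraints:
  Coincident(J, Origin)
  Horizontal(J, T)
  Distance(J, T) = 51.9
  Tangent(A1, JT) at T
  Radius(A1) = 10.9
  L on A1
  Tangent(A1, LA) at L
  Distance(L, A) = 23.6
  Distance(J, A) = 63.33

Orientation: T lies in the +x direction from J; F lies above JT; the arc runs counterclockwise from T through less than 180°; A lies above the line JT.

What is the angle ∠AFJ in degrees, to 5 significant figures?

100.92°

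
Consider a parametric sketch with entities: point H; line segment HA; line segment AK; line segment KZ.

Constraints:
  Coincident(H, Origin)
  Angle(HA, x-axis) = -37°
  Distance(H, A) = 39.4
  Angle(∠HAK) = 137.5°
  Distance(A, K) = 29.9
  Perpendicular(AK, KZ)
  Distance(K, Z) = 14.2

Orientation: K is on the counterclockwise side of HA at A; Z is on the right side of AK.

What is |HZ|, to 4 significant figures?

71.70

∠HAK = 137.5°, so AK runs at -37.0° + (180° − 137.5°) = 5.500° from the x-axis; with |AK| = 29.9, K = A + 29.9·(cos 5.500°, sin 5.500°) = (61.23, -20.85). AK is perpendicular to KZ; with |KZ| = 14.2 on the right of AK, Z = K + 14.2·(0.09585, -0.9954) = (62.59, -34.98). Then |HZ| = |Z − H| = 71.70.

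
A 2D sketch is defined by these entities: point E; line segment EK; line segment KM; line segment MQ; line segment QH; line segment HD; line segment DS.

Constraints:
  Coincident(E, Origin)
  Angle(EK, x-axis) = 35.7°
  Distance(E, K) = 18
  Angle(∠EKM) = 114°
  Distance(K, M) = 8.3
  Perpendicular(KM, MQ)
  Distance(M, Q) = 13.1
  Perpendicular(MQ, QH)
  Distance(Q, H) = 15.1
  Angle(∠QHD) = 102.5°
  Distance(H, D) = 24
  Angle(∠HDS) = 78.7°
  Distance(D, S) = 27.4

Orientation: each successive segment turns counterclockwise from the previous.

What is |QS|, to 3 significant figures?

25.0

E is at the origin; EK runs at 35.7° with length 18.0, so K = (14.6, 10.5). ∠EKM = 114.0° gives KM at 102° from the x-axis; with |KM| = 8.3, M = (12.9, 18.6). KM is perpendicular to MQ, so MQ runs at -168°; with |MQ| = 13.1, Q = (0.107, 16.0). MQ ⟂ QH, so QH runs at -78.3°; with |QH| = 15.1, H = (3.17, 1.19). ∠QHD = 102.5° gives HD at -0.800° from the x-axis; with |HD| = 24.0, D = (27.2, 0.853). ∠HDS = 78.7° gives DS at 100° from the x-axis; with |DS| = 27.4, S = (22.2, 27.8). Then |QS| = |S − Q| = 25.0.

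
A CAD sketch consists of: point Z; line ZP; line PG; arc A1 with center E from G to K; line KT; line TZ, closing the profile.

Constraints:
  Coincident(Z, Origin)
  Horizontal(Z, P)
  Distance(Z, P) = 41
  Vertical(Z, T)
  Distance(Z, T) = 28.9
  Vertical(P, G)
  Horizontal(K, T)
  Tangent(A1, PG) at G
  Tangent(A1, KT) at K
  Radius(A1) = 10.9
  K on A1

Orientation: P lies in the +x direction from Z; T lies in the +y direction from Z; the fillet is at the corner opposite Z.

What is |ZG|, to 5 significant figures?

44.777

The virtual corner opposite Z is at (41.000, 28.900). Since A1 is tangent to PG there, EG ⟂ PG and since A1 is tangent to KT there, EK ⟂ KT, with radius 10.9, so the center E sits 10.9 in from both sides at E = (30.100, 18.000). That places the tangent points at G = (41.000, 18.000) on PG and K = (30.100, 28.900) on KT. Then |ZG| = |G − Z| = 44.777.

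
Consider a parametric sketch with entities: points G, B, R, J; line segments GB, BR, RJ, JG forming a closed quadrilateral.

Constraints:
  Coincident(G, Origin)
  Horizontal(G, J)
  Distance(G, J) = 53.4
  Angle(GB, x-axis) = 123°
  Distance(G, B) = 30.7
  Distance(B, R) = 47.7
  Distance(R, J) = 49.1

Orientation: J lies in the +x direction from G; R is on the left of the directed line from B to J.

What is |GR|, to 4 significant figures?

50.60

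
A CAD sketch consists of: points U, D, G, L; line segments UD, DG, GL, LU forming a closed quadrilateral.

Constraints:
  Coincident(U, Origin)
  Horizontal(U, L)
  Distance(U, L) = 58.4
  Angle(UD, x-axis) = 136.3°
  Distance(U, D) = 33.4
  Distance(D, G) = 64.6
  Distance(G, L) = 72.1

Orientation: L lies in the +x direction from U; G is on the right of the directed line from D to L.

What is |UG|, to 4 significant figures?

38.05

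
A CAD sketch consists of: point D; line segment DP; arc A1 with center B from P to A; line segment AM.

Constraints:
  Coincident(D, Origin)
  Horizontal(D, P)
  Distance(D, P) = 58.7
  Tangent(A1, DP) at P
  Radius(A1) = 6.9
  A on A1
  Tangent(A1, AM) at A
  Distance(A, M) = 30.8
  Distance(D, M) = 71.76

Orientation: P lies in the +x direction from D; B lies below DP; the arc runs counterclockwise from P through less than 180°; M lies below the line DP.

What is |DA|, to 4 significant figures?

52.81

D is at the origin; DP is horizontal with |DP| = 58.7 and P on the +x side, so P = (58.70, 0.000). A1 meets DP tangentially, so BP is at right angles to DP, so B = P + (0, -6.9) = (58.70, -6.900). Since BA ⟂ AM (tangency), |BM| = √(6.9² + 30.8²) = 31.56 regardless of where A sits on A1. So M lies on both circle(D, 71.76) and circle(B, 31.56); the below-DP intersection is M = (60.62, -38.41). A is the foot of the tangent from M: A = (52.07, -8.815).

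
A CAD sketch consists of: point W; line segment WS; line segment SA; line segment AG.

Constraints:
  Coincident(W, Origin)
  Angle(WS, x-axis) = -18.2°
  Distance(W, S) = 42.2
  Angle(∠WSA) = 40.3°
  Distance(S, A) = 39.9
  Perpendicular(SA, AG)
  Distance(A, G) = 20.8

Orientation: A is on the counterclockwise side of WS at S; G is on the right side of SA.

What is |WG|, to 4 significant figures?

48.71

W is at the origin; WS runs at -18.2° with length 42.2, so S = 42.2·(cos -18.2°, sin -18.2°) = (40.09, -13.18). ∠WSA = 40.3°, so SA runs at -18.2° + (180° − 40.3°) = 121.5° from the x-axis; with |SA| = 39.9, A = S + 39.9·(cos 121.5°, sin 121.5°) = (19.24, 20.84). SA is perpendicular to AG; with |AG| = 20.8 on the right of SA, G = A + 20.8·(0.8526, 0.5225) = (36.98, 31.71). Then |WG| = |G − W| = 48.71.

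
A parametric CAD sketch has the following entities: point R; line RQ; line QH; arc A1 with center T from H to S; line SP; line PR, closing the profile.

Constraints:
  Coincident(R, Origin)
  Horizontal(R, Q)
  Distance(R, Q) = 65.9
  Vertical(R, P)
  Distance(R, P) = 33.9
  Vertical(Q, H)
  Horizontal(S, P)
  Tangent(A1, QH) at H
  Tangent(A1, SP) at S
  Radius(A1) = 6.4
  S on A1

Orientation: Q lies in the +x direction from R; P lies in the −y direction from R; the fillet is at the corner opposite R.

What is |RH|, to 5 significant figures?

71.408

R is at the origin; R and Q share the same y with |RQ| = 65.9 and Q on the +x side, so Q = (65.900, 0.0000). R and P share the same x with |RP| = 33.9 and P on the −y side, so P = (0.0000, -33.900). The virtual corner opposite R is at (65.900, -33.900). A1 meets QH tangentially, so TH is at right angles to QH and since A1 is tangent to SP there, TS ⟂ SP, with radius 6.4, so the center T sits 6.4 in from both sides at T = (59.500, -27.500). That places the tangent points at H = (65.900, -27.500) on QH and S = (59.500, -33.900) on SP. Then |RH| = |H − R| = 71.408.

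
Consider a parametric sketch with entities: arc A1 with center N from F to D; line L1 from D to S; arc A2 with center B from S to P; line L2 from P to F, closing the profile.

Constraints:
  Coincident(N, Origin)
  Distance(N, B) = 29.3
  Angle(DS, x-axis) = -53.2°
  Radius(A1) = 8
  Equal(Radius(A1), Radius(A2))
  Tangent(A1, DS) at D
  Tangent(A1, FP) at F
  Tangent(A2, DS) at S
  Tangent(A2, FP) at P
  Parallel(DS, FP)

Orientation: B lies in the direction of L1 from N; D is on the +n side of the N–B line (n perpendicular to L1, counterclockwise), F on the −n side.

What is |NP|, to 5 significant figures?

30.373

The slot axis is L1's direction at -53.2°, so u = (cos -53.2°, sin -53.2°) = (0.59902, -0.80073) and n = (−sin -53.2°, cos -53.2°) = (0.80073, 0.59902). N is at the origin and B lies 29.3 along u from N, so B = 29.3·u = (17.551, -23.461). Tangency of A1 to both parallel lines with radius 8.0 puts D and F at N ± 8.0·n: D = (6.4059, 4.7922), F = (-6.4059, -4.7922). Equal radii place S and P the same way about B: S = B + 8.0·n = (23.957, -18.669), P = B − 8.0·n = (11.146, -28.254). Then |NP| = |P − N| = 30.373.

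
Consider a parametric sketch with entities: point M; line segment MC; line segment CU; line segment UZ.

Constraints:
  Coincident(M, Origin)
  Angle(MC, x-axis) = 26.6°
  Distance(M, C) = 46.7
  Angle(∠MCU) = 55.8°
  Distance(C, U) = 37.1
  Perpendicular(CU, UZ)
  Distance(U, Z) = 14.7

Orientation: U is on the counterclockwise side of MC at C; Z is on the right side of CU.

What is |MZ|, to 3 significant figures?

54.4

M is at the origin; MC runs at 26.6° with length 46.7, so C = 46.7·(cos 26.6°, sin 26.6°) = (41.8, 20.9). ∠MCU = 55.8°, so CU runs at 26.6° + (180° − 55.8°) = 151° from the x-axis; with |CU| = 37.1, U = C + 37.1·(cos 151°, sin 151°) = (9.37, 39.0). The perpendicularity gives UZ at right angles to CU; with |UZ| = 14.7 on the right of CU, Z = U + 14.7·(0.488, 0.873) = (16.5, 51.8). Then |MZ| = |Z − M| = 54.4.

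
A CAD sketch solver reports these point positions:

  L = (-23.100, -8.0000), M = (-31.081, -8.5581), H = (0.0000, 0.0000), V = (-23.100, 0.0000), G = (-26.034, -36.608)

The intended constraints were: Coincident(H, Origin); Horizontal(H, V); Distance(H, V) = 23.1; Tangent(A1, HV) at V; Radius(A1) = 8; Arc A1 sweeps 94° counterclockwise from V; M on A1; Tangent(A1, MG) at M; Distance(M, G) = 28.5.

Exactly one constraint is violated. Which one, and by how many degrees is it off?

Tangent(A1, MG) at M — off by 6.20°.

H = (0.00, 0.00) ✓; H.y = 0.00, V.y = 0.00 ✓; |HV| = 23.10 ✓; ∠(LV, VH) = 90.00° ✓; |LV| = 8.000 ✓; bearing(L→M) − bearing(L→V) = 94.00° ✓; |LM| = 8.000 ✓; ∠(LM, MG) = 83.80° ✗; |MG| = 28.50 ✓.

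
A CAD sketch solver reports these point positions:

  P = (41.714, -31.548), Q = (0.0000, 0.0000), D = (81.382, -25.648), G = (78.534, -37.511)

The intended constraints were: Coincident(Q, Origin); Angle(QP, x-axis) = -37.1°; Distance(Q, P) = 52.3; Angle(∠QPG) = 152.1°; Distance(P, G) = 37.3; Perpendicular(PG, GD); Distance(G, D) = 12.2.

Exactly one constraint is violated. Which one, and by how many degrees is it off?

Perpendicular(PG, GD) — off by 4.30°.

Q = (0.00, 0.00) ✓; QP at -37.10° ✓; |QP| = 52.30 ✓; ∠QPG = 152.1° ✓; |PG| = 37.30 ✓; ∠(PG, GD) = 85.70° ✗; |GD| = 12.20 ✓.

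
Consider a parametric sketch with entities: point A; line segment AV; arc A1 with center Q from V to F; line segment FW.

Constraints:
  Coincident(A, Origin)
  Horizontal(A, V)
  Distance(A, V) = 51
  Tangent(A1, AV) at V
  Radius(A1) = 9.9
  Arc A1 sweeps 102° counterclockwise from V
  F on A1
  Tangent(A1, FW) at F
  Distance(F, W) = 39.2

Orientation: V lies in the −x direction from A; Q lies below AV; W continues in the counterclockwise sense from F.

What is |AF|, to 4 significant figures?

61.85

The tangent condition forces QV to be normal to AV, so Q = V + (0, -9.9) = (-51.00, -9.900). On A1, V sits at bearing 90° from Q; a 102° counterclockwise sweep puts F at bearing 192°, so F = Q + 9.9·(cos 192°, sin 192°) = (-60.68, -11.96). Then |AF| = |F − A| = 61.85.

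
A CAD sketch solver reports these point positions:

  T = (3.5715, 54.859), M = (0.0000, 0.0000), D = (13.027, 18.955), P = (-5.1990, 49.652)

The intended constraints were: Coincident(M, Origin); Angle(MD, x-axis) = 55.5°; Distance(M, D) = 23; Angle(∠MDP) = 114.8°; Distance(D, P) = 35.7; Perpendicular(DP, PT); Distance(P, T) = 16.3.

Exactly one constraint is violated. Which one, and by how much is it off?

Distance(P, T) = 16.3 — off by 6.10.

M = (0.00, 0.00) ✓; MD at 55.50° ✓; |MD| = 23.00 ✓; ∠MDP = 114.8° ✓; |DP| = 35.70 ✓; ∠(DP, PT) = 90.00° ✓; |PT| = 10.20 ✗.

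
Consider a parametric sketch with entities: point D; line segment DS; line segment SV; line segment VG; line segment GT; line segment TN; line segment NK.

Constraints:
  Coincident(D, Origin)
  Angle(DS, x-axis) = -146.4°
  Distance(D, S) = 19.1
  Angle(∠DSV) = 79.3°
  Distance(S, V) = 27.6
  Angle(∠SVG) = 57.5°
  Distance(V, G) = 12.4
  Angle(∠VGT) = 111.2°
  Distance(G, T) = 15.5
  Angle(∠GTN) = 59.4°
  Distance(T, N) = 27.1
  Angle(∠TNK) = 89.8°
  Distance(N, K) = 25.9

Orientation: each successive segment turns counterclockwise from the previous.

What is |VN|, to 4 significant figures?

13.29

D is at the origin; DS runs at -146.4° with length 19.1, so S = (-15.91, -10.57). ∠DSV = 79.3° gives SV at -45.70° from the x-axis; with |SV| = 27.6, V = (3.367, -30.32). ∠SVG = 57.5° gives VG at 76.80° from the x-axis; with |VG| = 12.4, G = (6.199, -18.25). ∠VGT = 111.2° gives GT at 145.6° from the x-axis; with |GT| = 15.5, T = (-6.590, -9.494). ∠GTN = 59.4° gives TN at -93.80° from the x-axis; with |TN| = 27.1, N = (-8.386, -36.53). Then |VN| = |N − V| = 13.29.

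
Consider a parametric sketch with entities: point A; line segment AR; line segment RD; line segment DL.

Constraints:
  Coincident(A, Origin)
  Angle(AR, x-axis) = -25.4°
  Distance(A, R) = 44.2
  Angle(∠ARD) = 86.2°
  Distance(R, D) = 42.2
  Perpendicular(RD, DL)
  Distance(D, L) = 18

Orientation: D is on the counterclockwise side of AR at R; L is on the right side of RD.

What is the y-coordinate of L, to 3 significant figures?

13.7

A is at the origin; AR runs at -25.4° with length 44.2, so R = 44.2·(cos -25.4°, sin -25.4°) = (39.9, -19.0). ∠ARD = 86.2°, so RD runs at -25.4° + (180° − 86.2°) = 68.4° from the x-axis; with |RD| = 42.2, D = R + 42.2·(cos 68.4°, sin 68.4°) = (55.5, 20.3). The perpendicularity gives DL at right angles to RD; with |DL| = 18.0 on the right of RD, L = D + 18.0·(0.930, -0.368) = (72.2, 13.7). So L.y = 13.7.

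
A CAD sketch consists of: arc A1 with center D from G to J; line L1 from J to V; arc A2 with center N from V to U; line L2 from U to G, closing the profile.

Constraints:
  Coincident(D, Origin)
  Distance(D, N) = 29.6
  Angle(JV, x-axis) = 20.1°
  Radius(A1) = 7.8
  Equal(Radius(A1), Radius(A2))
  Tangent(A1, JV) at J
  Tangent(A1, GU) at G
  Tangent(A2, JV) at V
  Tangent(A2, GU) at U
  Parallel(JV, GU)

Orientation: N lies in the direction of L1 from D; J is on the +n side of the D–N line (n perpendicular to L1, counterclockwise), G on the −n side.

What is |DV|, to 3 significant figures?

30.6

The slot axis is L1's direction at 20.1°, so u = (cos 20.1°, sin 20.1°) = (0.939, 0.344) and n = (−sin 20.1°, cos 20.1°) = (-0.344, 0.939). D is at the origin and N lies 29.6 along u from D, so N = 29.6·u = (27.8, 10.2). Tangency of A1 to both parallel lines with radius 7.8 puts J and G at D ± 7.8·n: J = (-2.68, 7.32), G = (2.68, -7.32). Equal radii place V and U the same way about N: V = N + 7.8·n = (25.1, 17.5), U = N − 7.8·n = (30.5, 2.85). Then |DV| = |V − D| = 30.6.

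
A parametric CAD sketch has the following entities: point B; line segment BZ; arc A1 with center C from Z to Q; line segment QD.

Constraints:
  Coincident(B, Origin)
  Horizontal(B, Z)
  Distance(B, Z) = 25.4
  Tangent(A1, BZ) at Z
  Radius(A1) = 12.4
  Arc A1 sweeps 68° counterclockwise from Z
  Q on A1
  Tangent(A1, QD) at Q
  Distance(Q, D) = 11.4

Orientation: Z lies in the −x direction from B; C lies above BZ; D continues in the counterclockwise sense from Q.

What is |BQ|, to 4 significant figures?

15.92

The tangent condition forces CZ to be normal to BZ, so C = Z + (0, 12.4) = (-25.40, 12.40). On A1, Z sits at bearing -90° from C; a 68° counterclockwise sweep puts Q at bearing -22°, so Q = C + 12.4·(cos -22°, sin -22°) = (-13.90, 7.755). Then |BQ| = |Q − B| = 15.92.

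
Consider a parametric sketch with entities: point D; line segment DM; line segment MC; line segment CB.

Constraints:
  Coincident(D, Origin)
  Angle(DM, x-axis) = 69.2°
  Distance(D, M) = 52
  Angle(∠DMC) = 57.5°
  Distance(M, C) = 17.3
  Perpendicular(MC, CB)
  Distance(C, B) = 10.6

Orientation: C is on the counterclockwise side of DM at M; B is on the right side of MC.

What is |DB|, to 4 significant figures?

55.49

D is at the origin; DM runs at 69.2° with length 52.0, so M = 52.0·(cos 69.2°, sin 69.2°) = (18.47, 48.61). ∠DMC = 57.5°, so MC runs at 69.2° + (180° − 57.5°) = 191.7° from the x-axis; with |MC| = 17.3, C = M + 17.3·(cos 191.7°, sin 191.7°) = (1.525, 45.10). MC ⟂ CB; with |CB| = 10.6 on the right of MC, B = C + 10.6·(-0.2028, 0.9792) = (-0.6245, 55.48). Then |DB| = |B − D| = 55.49.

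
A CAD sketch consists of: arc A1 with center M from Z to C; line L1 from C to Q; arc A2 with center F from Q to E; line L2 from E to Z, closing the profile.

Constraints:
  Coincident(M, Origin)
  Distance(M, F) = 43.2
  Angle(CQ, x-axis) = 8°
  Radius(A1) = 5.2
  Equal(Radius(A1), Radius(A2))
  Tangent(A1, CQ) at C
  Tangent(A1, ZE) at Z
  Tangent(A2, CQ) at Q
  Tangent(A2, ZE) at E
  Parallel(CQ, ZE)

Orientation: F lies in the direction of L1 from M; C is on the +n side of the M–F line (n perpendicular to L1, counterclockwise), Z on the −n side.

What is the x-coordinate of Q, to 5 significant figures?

42.056

Tangency of A1 to both parallel lines with radius 5.2 puts C and Z at M ± 5.2·n: C = (-0.72370, 5.1494), Z = (0.72370, -5.1494). Equal radii place Q and E the same way about F: Q = F + 5.2·n = (42.056, 11.162), E = F − 5.2·n = (43.503, 0.86288). So Q.x = 42.056.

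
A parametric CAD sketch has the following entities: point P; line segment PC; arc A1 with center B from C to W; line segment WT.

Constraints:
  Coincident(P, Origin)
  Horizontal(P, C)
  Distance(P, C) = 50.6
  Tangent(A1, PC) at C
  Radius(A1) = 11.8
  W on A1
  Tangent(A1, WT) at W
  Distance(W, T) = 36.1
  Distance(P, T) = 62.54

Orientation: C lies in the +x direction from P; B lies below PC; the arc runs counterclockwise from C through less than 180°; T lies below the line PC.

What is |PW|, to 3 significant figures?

40.7

P is at the origin; PC is horizontal with |PC| = 50.6 and C on the +x side, so C = (50.6, 0.00). A1 meets PC tangentially, so BC is at right angles to PC, so B = C + (0, -11.8) = (50.6, -11.8). Since BW ⟂ WT (tangency), |BT| = √(11.8² + 36.1²) = 38.0 regardless of where W sits on A1. So T lies on both circle(P, 62.54) and circle(B, 38.0); the below-PC intersection is T = (39.8, -48.2). W is the foot of the tangent from T: W = (38.8, -12.1).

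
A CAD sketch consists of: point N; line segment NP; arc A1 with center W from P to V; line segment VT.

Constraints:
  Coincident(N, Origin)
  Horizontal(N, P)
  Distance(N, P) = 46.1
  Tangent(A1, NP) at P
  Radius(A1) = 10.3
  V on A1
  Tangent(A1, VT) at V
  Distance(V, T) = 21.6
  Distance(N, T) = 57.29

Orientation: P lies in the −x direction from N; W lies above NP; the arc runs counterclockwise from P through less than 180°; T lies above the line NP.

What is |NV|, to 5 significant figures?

39.592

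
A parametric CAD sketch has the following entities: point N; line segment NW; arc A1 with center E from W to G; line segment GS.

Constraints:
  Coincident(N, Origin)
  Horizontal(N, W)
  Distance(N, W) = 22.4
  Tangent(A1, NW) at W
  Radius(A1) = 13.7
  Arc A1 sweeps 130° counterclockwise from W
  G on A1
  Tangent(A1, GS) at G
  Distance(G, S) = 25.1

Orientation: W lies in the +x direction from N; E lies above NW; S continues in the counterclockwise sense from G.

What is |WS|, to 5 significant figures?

42.113

N is at the origin; N and W share the same y with |NW| = 22.4 and W on the +x side, so W = (22.400, 0.0000). Since A1 is tangent to NW there, EW ⟂ NW, so E = W + (0, 13.7) = (22.400, 13.700). On A1, W sits at bearing -90° from E; a 130° counterclockwise sweep puts G at bearing 40°, so G = E + 13.7·(cos 40°, sin 40°) = (32.895, 22.506). Tangency of A1 to GS means the radius EG is perpendicular to GS, so GS runs along (−sin 40°, cos 40°); with |GS| = 25.1, S = (16.761, 41.734). Then |WS| = |S − W| = 42.113.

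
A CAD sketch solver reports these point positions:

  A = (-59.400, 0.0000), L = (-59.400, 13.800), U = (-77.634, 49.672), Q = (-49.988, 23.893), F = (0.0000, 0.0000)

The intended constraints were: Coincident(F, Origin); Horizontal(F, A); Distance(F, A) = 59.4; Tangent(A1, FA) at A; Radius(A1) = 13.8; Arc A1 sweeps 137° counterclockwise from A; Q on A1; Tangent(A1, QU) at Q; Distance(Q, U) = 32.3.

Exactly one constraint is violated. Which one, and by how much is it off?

Distance(Q, U) = 32.3 — off by 5.50.

F = (0.00, 0.00) ✓; F.y = 0.00, A.y = 0.00 ✓; |FA| = 59.40 ✓; ∠(LA, AF) = 90.00° ✓; |LA| = 13.80 ✓; bearing(L→Q) − bearing(L→A) = 137.0° ✓; |LQ| = 13.80 ✓; ∠(LQ, QU) = 90.00° ✓; |QU| = 37.80 ✗.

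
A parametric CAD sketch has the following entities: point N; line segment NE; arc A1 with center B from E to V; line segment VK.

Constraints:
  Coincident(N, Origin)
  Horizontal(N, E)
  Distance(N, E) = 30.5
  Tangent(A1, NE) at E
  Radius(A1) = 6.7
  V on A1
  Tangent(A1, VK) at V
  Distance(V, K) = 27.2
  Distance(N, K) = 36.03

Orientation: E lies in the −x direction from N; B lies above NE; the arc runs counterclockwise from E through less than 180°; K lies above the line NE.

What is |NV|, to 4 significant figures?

24.53

N is at the origin; NE is horizontal with |NE| = 30.5 and E on the −x side, so E = (-30.50, 0.000). The tangent condition forces BE to be normal to NE, so B = E + (0, 6.7) = (-30.50, 6.700). Since BV ⟂ VK (tangency), |BK| = √(6.7² + 27.2²) = 28.01 regardless of where V sits on A1. So K lies on both circle(N, 36.03) and circle(B, 28.01); the above-NE intersection is K = (-17.48, 31.50). V is the foot of the tangent from K: V = (-23.99, 5.096).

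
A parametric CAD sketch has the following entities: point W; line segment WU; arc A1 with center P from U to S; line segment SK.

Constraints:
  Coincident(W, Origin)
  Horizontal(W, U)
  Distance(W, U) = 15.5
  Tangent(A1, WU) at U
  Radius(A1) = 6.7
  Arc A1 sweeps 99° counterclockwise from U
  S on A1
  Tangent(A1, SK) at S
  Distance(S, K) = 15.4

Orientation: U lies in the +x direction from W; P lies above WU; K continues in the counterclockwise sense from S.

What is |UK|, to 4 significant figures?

23.34

W is at the origin; WU is horizontal with |WU| = 15.5 and U on the +x side, so U = (15.50, 0.000). Tangency of A1 to WU means the radius PU is perpendicular to WU, so P = U + (0, 6.7) = (15.50, 6.700). On A1, U sits at bearing -90° from P; a 99° counterclockwise sweep puts S at bearing 9°, so S = P + 6.7·(cos 9°, sin 9°) = (22.12, 7.748). The tangent condition forces PS to be normal to SK, so SK runs along (−sin 9°, cos 9°); with |SK| = 15.4, K = (19.71, 22.96). Then |UK| = |K − U| = 23.34.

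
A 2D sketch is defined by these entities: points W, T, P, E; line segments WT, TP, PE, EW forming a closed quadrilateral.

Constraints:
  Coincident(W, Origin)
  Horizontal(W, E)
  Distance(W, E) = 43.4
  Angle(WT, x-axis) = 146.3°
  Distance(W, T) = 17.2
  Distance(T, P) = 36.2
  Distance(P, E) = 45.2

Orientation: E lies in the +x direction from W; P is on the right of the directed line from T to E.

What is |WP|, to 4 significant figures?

22.13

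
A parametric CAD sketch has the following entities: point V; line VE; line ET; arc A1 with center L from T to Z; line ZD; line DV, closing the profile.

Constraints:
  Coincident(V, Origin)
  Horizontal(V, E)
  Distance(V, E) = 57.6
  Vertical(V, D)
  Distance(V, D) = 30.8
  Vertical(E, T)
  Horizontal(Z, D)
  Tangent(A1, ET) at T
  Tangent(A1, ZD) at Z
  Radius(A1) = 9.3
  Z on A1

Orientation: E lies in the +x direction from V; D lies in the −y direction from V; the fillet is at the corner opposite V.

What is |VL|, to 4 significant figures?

52.87

V is at the origin; V and E share the same y with |VE| = 57.6 and E on the +x side, so E = (57.60, 0.000). VD is vertical with |VD| = 30.8 and D on the −y side, so D = (0.000, -30.80). The virtual corner opposite V is at (57.60, -30.80). A1 meets ET tangentially, so LT is at right angles to ET and the tangent condition forces LZ to be normal to ZD, with radius 9.3, so the center L sits 9.3 in from both sides at L = (48.30, -21.50). Then |VL| = |L − V| = 52.87.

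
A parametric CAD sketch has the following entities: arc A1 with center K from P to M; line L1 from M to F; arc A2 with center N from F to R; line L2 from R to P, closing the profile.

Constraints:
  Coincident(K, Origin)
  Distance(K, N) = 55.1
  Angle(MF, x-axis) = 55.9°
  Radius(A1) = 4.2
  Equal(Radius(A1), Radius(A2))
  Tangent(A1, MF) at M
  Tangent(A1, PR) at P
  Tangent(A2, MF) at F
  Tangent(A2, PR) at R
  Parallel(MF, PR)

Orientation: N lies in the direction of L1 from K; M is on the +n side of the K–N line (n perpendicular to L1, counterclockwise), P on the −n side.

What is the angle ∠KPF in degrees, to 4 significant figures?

81.33°

The slot axis is L1's direction at 55.9°, so u = (cos 55.9°, sin 55.9°) = (0.5606, 0.8281) and n = (−sin 55.9°, cos 55.9°) = (-0.8281, 0.5606). K is at the origin and N lies 55.1 along u from K, so N = 55.1·u = (30.89, 45.63). Tangency of A1 to both parallel lines with radius 4.2 puts M and P at K ± 4.2·n: M = (-3.478, 2.355), P = (3.478, -2.355). Equal radii place F and R the same way about N: F = N + 4.2·n = (27.41, 47.98), R = N − 4.2·n = (34.37, 43.27). Then cos ∠KPF = PK·PF / (|PK||PF|), giving 81.33°.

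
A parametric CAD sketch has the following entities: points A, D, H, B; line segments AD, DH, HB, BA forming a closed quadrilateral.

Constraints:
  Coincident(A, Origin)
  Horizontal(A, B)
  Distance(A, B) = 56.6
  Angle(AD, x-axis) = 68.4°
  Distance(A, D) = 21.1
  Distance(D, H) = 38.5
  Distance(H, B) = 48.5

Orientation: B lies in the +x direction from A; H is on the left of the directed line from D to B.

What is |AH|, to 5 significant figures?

57.955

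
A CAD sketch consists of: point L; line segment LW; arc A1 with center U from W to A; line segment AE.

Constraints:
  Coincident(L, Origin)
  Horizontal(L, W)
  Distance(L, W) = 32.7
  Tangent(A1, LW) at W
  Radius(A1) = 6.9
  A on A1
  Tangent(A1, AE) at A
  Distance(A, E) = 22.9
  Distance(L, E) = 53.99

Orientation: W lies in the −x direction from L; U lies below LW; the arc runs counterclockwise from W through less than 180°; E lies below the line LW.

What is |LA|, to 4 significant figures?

39.37

Checks: ∠(UW, WL) = 90.00° ✓; |UW| = 6.900 ✓; |UA| = 6.900 ✓; ∠(UA, AE) = 90.00° ✓; |AE| = 22.90 ✓; |LE| = 53.99 ✓.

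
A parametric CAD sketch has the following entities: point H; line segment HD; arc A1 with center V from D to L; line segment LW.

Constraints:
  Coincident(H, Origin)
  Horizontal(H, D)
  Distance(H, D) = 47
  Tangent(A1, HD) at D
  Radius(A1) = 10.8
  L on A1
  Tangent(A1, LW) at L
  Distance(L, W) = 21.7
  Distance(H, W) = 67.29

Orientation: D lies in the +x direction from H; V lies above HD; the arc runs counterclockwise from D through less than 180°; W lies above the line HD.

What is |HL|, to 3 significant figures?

58.6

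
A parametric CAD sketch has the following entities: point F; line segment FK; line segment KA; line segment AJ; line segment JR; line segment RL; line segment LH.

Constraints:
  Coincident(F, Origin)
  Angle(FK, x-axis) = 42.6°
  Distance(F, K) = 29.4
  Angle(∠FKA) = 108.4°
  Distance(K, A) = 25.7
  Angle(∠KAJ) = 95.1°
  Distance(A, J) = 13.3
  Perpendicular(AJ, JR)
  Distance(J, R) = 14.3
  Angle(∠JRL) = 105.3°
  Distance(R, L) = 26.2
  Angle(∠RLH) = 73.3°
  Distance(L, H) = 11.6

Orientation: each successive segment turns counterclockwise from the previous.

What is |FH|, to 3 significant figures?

45.7

∠JRL = 105.3° gives RL at 3.80° from the x-axis; with |RL| = 26.2, L = (29.4, 27.2). ∠RLH = 73.3° gives LH at 110° from the x-axis; with |LH| = 11.6, H = (25.3, 38.1). Then |FH| = |H − F| = 45.7.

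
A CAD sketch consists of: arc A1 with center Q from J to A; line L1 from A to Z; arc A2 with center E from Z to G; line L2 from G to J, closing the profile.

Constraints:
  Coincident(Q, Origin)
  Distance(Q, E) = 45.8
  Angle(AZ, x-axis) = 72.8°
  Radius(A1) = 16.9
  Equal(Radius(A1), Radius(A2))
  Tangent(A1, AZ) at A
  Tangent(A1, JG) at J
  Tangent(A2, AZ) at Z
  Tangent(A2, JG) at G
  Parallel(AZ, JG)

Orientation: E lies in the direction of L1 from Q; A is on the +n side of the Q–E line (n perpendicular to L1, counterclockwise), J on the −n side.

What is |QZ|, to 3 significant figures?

48.8

The slot axis is L1's direction at 72.8°, so u = (cos 72.8°, sin 72.8°) = (0.296, 0.955) and n = (−sin 72.8°, cos 72.8°) = (-0.955, 0.296). Q is at the origin and E lies 45.8 along u from Q, so E = 45.8·u = (13.5, 43.8). Tangency of A1 to both parallel lines with radius 16.9 puts A and J at Q ± 16.9·n: A = (-16.1, 5.00), J = (16.1, -5.00). Equal radii place Z and G the same way about E: Z = E + 16.9·n = (-2.60, 48.7), G = E − 16.9·n = (29.7, 38.8). Then |QZ| = |Z − Q| = 48.8.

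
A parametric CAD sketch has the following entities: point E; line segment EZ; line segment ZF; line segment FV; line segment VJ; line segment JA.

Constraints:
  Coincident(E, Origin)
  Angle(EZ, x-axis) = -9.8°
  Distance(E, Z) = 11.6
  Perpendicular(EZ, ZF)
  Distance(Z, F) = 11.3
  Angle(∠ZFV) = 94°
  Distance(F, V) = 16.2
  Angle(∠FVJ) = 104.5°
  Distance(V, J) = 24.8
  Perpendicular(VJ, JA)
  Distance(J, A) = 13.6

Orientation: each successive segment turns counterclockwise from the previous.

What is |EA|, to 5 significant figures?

15.411

E is at the origin; EZ runs at -9.8° with length 11.6, so Z = (11.431, -1.9744). EZ is perpendicular to ZF, so ZF runs at 80.200°; with |ZF| = 11.3, F = (13.354, 9.1607). ∠ZFV = 94.0° gives FV at 166.20° from the x-axis; with |FV| = 16.2, V = (-2.3783, 13.025). ∠FVJ = 104.5° gives VJ at -118.30° from the x-axis; with |VJ| = 24.8, J = (-14.136, -8.8109). VJ ⟂ JA, so JA runs at -28.300°; with |JA| = 13.6, A = (-2.1612, -15.259). Then |EA| = |A − E| = 15.411.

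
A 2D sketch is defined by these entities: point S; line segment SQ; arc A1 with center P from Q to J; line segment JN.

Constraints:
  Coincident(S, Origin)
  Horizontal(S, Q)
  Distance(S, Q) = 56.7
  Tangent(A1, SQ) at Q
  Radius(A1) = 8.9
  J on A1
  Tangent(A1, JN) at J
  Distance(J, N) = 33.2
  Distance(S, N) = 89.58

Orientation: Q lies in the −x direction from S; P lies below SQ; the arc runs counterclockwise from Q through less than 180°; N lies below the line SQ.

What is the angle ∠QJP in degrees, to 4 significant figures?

65.08°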